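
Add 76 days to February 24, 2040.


May 10, 2040

Start: February 24, 2040
Add 76 days
February 24 → March 1: 29 - 24 + 1 = 6 days (76 - 6 = 70 left)
March 1 → April 1: 31 - 1 + 1 = 31 days (70 - 31 = 39 left)
April 1 → May 1: 30 - 1 + 1 = 30 days (39 - 30 = 9 left)
May 1 + 9 = May 10, 2040


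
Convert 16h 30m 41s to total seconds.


Hours: 16 × 3600 = 57600
Minutes: 30 × 60 = 1800
Seconds: 41
Total = 57600 + 1800 + 41 = 59441

59441 seconds


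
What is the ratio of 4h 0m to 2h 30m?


8:5 (1.60)

Duration 1: 240 minutes
Duration 2: 150 minutes
Ratio = 240:150
GCD = 30
Simplified = 8:5
As a decimal: 8/5 = 1.60


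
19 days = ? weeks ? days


Weeks: 19 ÷ 7 = 2 remainder 5

2 weeks 5 days


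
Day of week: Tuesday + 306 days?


Sunday

Start: Tuesday (index 1)
(1 + 306) mod 7
= 307 mod 7
= 6
Index 6 → Sunday


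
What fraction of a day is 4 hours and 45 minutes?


Total minutes: 4×60 + 45 = 285
Day = 24×60 = 1440 minutes
Fraction = 285/1440 ≈ 0.1979
As a percentage: 285/1440 × 100 ≈ 19.79%

0.1979 (19.79%)


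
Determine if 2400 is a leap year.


Rules: divisible by 4 AND (not by 100 OR by 400)
2400 ÷ 4 = 600 exactly → divisible by 4
2400 ÷ 100 = 24 exactly → divisible by 100
2400 ÷ 400 = 6 exactly → divisible by 400
Divisible by 400 → leap year

Yes


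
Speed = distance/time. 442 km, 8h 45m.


Distance: 442 km
Time: 8h 45m = 525 min = 525/60 = 35/4 hours
Speed = 442 ÷ (35/4) = 442 × 4 / 35 = 1768/35 ≈ 50.5 km/h

50.5 km/h


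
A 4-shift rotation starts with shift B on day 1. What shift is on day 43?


Shifts: A, B, C, D
Start: B (index 1)
Day 43: (1 + 43 - 1) mod 4
= 43 mod 4
= 3
Index 3 → shift D

Shift D


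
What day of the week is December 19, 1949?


Zeller's congruence:
q=19, m=12, k=49, j=19
h = (19 + ⌊13×13/5⌋ + 49 + ⌊49/4⌋ + ⌊19/4⌋ - 2×19) mod 7
= (19 + 33 + 49 + 12 + 4 - 38) mod 7
= 79 mod 7 = 2
h=2 → Monday

Monday


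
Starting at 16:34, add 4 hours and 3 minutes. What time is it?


20:37

Start: 994 minutes from midnight
Add: 243 minutes
Total: 1237 minutes
Hours: 1237 ÷ 60 = 20 remainder 37


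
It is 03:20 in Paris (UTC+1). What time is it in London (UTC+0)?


Time difference = UTC+0 - UTC+1 = -1 hours
New hour = (3 -1) mod 24
= 2 mod 24 = 2
Minutes unchanged → 02:20

02:20


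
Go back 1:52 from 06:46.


04:54

Start: 406 minutes from midnight
Subtract: 112 minutes
Remaining: 406 - 112 = 294
Hours: 4, Minutes: 54


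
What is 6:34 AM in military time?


Input: 6:34 AM
AM hour stays: 6

06:34


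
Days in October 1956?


31 days

Month: October (month 10)
October has 31 days


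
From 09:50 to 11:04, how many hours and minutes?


End time in minutes: 11×60 + 4 = 664
Start time in minutes: 9×60 + 50 = 590
Difference = 664 - 590 = 74 minutes
= 1 hours 14 minutes

1h 14m


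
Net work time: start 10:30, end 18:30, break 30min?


7h 30m (450 minutes)

Total time = (18×60+30) - (10×60+30)
= 1110 - 630 = 480 min
Minus break: 480 - 30 = 450 min
= 7h 30m


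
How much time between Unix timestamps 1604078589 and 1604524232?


Difference = 1604524232 - 1604078589 = 445643 seconds
In hours: 445643 / 3600 ≈ 123.8
In days: 445643 / 86400 ≈ 5.16

445643 seconds (123.8 hours / 5.16 days)


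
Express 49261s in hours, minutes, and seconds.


13h 41m 1s

Hours: 49261 ÷ 3600 = 13 remainder 2461
Minutes: 2461 ÷ 60 = 41 remainder 1
Seconds: 1


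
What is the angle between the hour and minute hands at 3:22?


Hour hand = 3×30 + 22×0.5 = 101.0°
Minute hand = 22×6 = 132°
Difference = |101.0 - 132| = 31.0°

31.0°


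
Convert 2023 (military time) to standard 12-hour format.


8:23 PM

Hour: 20
20 - 12 = 8 → PM


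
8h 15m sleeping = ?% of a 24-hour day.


Time: 495 minutes
Day: 1440 minutes
Percentage = (495/1440) × 100 ≈ 34.4%

34.4%


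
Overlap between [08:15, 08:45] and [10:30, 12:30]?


Meeting A: 495-525 (in minutes from midnight)
Meeting B: 630-750
Overlap start = max(495, 630) = 630
Overlap end = min(525, 750) = 525
Overlap = max(0, 525 - 630) = 0 min

0 minutes


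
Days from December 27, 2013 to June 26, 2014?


From December 27, 2013 to June 26, 2014
Rest of December 2013: 31 - 27 = 4
Full months: January 31, February 2014 28, March 31, April 30, May 31
Days into June 2014: 26
Total = 4 + 31 + 28 + 31 + 30 + 31 + 26 = 181 days

181 days


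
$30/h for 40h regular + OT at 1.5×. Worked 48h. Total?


Regular: 40h × $30 = $1200.00
Overtime: 48 - 40 = 8h
OT pay: 8h × $30 × 1.5 = $360.00
Total = $1200.00 + $360.00 = $1560.00

$1560.00


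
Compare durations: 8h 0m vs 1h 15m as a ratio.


32:5 (6.40)

Duration 1: 480 minutes
Duration 2: 75 minutes
Ratio = 480:75
GCD = 15
Simplified = 32:5
As a decimal: 32/5 = 6.40


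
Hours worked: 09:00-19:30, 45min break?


9h 45m (585 minutes)

Total time = (19×60+30) - (9×60+0)
= 1170 - 540 = 630 min
Minus break: 630 - 45 = 585 min
= 9h 45m


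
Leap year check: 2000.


Rules: divisible by 4 AND (not by 100 OR by 400)
2000 ÷ 4 = 500 exactly → divisible by 4
2000 ÷ 100 = 20 exactly → divisible by 100
2000 ÷ 400 = 5 exactly → divisible by 400
Divisible by 400 → leap year

Yes


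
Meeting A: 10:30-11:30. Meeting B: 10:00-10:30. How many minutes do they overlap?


Meeting A: 630-690 (in minutes from midnight)
Meeting B: 600-630
Overlap start = max(630, 600) = 630
Overlap end = min(690, 630) = 630
Overlap = max(0, 630 - 630) = 0 min

0 minutes


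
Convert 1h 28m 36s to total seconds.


Hours: 1 × 3600 = 3600
Minutes: 28 × 60 = 1680
Seconds: 36
Total = 3600 + 1680 + 36 = 5316

5316 seconds


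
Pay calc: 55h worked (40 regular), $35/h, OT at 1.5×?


$2187.50

Regular: 40h × $35 = $1400.00
Overtime: 55 - 40 = 15h
OT pay: 15h × $35 × 1.5 = $787.50
Total = $1400.00 + $787.50 = $2187.50


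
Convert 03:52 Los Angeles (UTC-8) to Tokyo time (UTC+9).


20:52

Time difference = UTC+9 - UTC-8 = +17 hours
New hour = (3 + 17) mod 24
= 20 mod 24 = 20
Minutes unchanged → 20:52


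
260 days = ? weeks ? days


37 weeks 1 days

Weeks: 260 ÷ 7 = 37 remainder 1


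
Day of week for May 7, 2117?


Zeller's congruence:
q=7, m=5, k=17, j=21
h = (7 + ⌊13×6/5⌋ + 17 + ⌊17/4⌋ + ⌊21/4⌋ - 2×21) mod 7
= (7 + 15 + 17 + 4 + 5 - 42) mod 7
= 6 mod 7 = 6
h=6 → Friday

Friday


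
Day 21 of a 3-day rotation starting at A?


Shift C

Shifts: A, B, C
Start: A (index 0)
Day 21: (0 + 21 - 1) mod 3
= 20 mod 3
= 2
Index 2 → shift C


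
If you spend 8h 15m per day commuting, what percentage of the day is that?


34.4%

Time: 495 minutes
Day: 1440 minutes
Percentage = (495/1440) × 100 ≈ 34.4%


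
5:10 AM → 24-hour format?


05:10

Input: 5:10 AM
AM hour stays: 5


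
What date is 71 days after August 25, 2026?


Start: August 25, 2026
Add 71 days
August 25 → September 1: 31 - 25 + 1 = 7 days (71 - 7 = 64 left)
September 1 → October 1: 30 - 1 + 1 = 30 days (64 - 30 = 34 left)
October 1 → November 1: 31 - 1 + 1 = 31 days (34 - 31 = 3 left)
November 1 + 3 = November 4, 2026

November 4, 2026


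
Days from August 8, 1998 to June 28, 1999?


324 days

From August 8, 1998 to June 28, 1999
Rest of August 1998: 31 - 8 = 23
Full months: September 30, October 31, November 30, December 31, January 31, February 1999 28, March 31, April 30, May 31
Days into June 1999: 28
Total = 23 + 30 + 31 + 30 + 31 + 31 + 28 + 31 + 30 + 31 + 28 = 324 days


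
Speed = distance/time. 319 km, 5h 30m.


Distance: 319 km
Time: 5h 30m = 330 min = 330/60 = 11/2 hours
Speed = 319 ÷ (11/2) = 319 × 2 / 11 = 638/11 = 58.0 km/h

58.0 km/h


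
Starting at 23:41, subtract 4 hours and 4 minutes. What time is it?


Start: 1421 minutes from midnight
Subtract: 244 minutes
Remaining: 1421 - 244 = 1177
Hours: 19, Minutes: 37

19:37


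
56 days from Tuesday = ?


Start: Tuesday (index 1)
(1 + 56) mod 7
= 57 mod 7
= 1
Index 1 → Tuesday

Tuesday


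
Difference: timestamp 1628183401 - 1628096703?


Difference = 1628183401 - 1628096703 = 86698 seconds
In hours: 86698 / 3600 ≈ 24.1
In days: 86698 / 86400 ≈ 1.00

86698 seconds (24.1 hours / 1.00 days)


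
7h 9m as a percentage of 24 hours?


Total minutes: 7×60 + 9 = 429
Day = 24×60 = 1440 minutes
Fraction = 429/1440 ≈ 0.2979
As a percentage: 429/1440 × 100 ≈ 29.79%

0.2979 (29.79%)


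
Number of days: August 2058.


Month: August (month 8)
August has 31 days

31 days


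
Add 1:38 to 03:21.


Start: 201 minutes from midnight
Add: 98 minutes
Total: 299 minutes
Hours: 299 ÷ 60 = 4 remainder 59

04:59


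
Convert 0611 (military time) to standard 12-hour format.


6:11 AM

Hour: 6
6 < 12 → AM


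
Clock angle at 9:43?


33.5°

Hour hand = 9×30 + 43×0.5 = 291.5°
Minute hand = 43×6 = 258°
Difference = |291.5 - 258| = 33.5°


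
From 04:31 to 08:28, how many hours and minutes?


End time in minutes: 8×60 + 28 = 508
Start time in minutes: 4×60 + 31 = 271
Difference = 508 - 271 = 237 minutes
= 3 hours 57 minutes

3h 57m


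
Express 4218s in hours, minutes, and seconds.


1h 10m 18s

Hours: 4218 ÷ 3600 = 1 remainder 618
Minutes: 618 ÷ 60 = 10 remainder 18
Seconds: 18


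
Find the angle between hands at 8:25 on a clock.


Hour hand = 8×30 + 25×0.5 = 252.5°
Minute hand = 25×6 = 150°
Difference = |252.5 - 150| = 102.5°

102.5°


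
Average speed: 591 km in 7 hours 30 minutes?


78.8 km/h

Distance: 591 km
Time: 7h 30m = 450 min = 450/60 = 15/2 hours
Speed = 591 ÷ (15/2) = 591 × 2 / 15 = 1182/15 = 78.8 km/h


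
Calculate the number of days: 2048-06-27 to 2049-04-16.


From June 27, 2048 to April 16, 2049
Rest of June 2048: 30 - 27 = 3
Full months: July 31, August 31, September 30, October 31, November 30, December 31, January 31, February 2049 28, March 31
Days into April 2049: 16
Total = 3 + 31 + 31 + 30 + 31 + 30 + 31 + 31 + 28 + 31 + 16 = 293 days

293 days


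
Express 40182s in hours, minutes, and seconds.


Hours: 40182 ÷ 3600 = 11 remainder 582
Minutes: 582 ÷ 60 = 9 remainder 42
Seconds: 42

11h 9m 42s


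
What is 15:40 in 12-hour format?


3:40 PM

Hour: 15
15 - 12 = 3 → PM


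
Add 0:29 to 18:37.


19:06

Start: 1117 minutes from midnight
Add: 29 minutes
Total: 1146 minutes
Hours: 1146 ÷ 60 = 19 remainder 6


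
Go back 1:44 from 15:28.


Start: 928 minutes from midnight
Subtract: 104 minutes
Remaining: 928 - 104 = 824
Hours: 13, Minutes: 44

13:44


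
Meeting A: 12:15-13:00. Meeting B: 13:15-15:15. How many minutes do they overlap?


Meeting A: 735-780 (in minutes from midnight)
Meeting B: 795-915
Overlap start = max(735, 795) = 795
Overlap end = min(780, 915) = 780
Overlap = max(0, 780 - 795) = 0 min

0 minutes


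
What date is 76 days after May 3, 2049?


July 18, 2049

Start: May 3, 2049
Add 76 days
May 3 → June 1: 31 - 3 + 1 = 29 days (76 - 29 = 47 left)
June 1 → July 1: 30 - 1 + 1 = 30 days (47 - 30 = 17 left)
July 1 + 17 = July 18, 2049


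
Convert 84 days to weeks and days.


12 weeks 0 days

Weeks: 84 ÷ 7 = 12 remainder 0


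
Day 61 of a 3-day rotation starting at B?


Shift B

Shifts: A, B, C
Start: B (index 1)
Day 61: (1 + 61 - 1) mod 3
= 61 mod 3
= 1
Index 1 → shift B


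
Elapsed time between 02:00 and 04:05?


End time in minutes: 4×60 + 5 = 245
Start time in minutes: 2×60 + 0 = 120
Difference = 245 - 120 = 125 minutes
= 2 hours 5 minutes

2h 5m


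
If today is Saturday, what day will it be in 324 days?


Monday

Start: Saturday (index 5)
(5 + 324) mod 7
= 329 mod 7
= 0
Index 0 → Monday


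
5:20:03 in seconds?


19203 seconds

Hours: 5 × 3600 = 18000
Minutes: 20 × 60 = 1200
Seconds: 3
Total = 18000 + 1200 + 3 = 19203


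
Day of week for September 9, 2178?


Wednesday

Zeller's congruence:
q=9, m=9, k=78, j=21
h = (9 + ⌊13×10/5⌋ + 78 + ⌊78/4⌋ + ⌊21/4⌋ - 2×21) mod 7
= (9 + 26 + 78 + 19 + 5 - 42) mod 7
= 95 mod 7 = 4
h=4 → Wednesday


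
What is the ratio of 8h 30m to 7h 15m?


Duration 1: 510 minutes
Duration 2: 435 minutes
Ratio = 510:435
GCD = 15
Simplified = 34:29
As a decimal: 34/29 ≈ 1.17

34:29 (1.17)


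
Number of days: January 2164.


31 days

Month: January (month 1)
January has 31 days


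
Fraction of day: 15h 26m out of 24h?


Total minutes: 15×60 + 26 = 926
Day = 24×60 = 1440 minutes
Fraction = 926/1440 ≈ 0.6431
As a percentage: 926/1440 × 100 ≈ 64.31%

0.6431 (64.31%)


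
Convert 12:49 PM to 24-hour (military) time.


12:49

Input: 12:49 PM
12 PM → 12 (noon)


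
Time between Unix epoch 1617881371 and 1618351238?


469867 seconds (130.5 hours / 5.44 days)

Difference = 1618351238 - 1617881371 = 469867 seconds
In hours: 469867 / 3600 ≈ 130.5
In days: 469867 / 86400 ≈ 5.44


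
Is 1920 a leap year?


Yes

Rules: divisible by 4 AND (not by 100 OR by 400)
1920 ÷ 4 = 480 exactly → divisible by 4
1920 ÷ 100 = 19 remainder 20 → not divisible by 100
Divisible by 4 but not by 100 → leap year


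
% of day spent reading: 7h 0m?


29.2%

Time: 420 minutes
Day: 1440 minutes
Percentage = (420/1440) × 100 ≈ 29.2%


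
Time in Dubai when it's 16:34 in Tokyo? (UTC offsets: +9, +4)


11:34

Time difference = UTC+4 - UTC+9 = -5 hours
New hour = (16 -5) mod 24
= 11 mod 24 = 11
Minutes unchanged → 11:34


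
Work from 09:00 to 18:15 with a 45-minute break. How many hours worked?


8h 30m (510 minutes)

Total time = (18×60+15) - (9×60+0)
= 1095 - 540 = 555 min
Minus break: 555 - 45 = 510 min
= 8h 30m


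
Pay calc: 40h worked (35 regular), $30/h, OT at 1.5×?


Regular: 35h × $30 = $1050.00
Overtime: 40 - 35 = 5h
OT pay: 5h × $30 × 1.5 = $225.00
Total = $1050.00 + $225.00 = $1275.00

$1275.00


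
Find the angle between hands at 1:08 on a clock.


14.0°

Hour hand = 1×30 + 8×0.5 = 34.0°
Minute hand = 8×6 = 48°
Difference = |34.0 - 48| = 14.0°


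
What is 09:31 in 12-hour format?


9:31 AM

Hour: 9
9 < 12 → AM


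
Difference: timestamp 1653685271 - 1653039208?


Difference = 1653685271 - 1653039208 = 646063 seconds
In hours: 646063 / 3600 ≈ 179.5
In days: 646063 / 86400 ≈ 7.48

646063 seconds (179.5 hours / 7.48 days)


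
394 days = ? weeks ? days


Weeks: 394 ÷ 7 = 56 remainder 2

56 weeks 2 days


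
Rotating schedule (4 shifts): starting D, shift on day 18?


Shifts: A, B, C, D
Start: D (index 3)
Day 18: (3 + 18 - 1) mod 4
= 20 mod 4
= 0
Index 0 → shift A

Shift A


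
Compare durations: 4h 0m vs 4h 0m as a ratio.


1:1 (1.00)

Duration 1: 240 minutes
Duration 2: 240 minutes
Ratio = 240:240
GCD = 240
Simplified = 1:1
As a decimal: 1/1 = 1.00


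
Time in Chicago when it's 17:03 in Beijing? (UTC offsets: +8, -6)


03:03

Time difference = UTC-6 - UTC+8 = -14 hours
New hour = (17 -14) mod 24
= 3 mod 24 = 3
Minutes unchanged → 03:03


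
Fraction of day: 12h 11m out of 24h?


Total minutes: 12×60 + 11 = 731
Day = 24×60 = 1440 minutes
Fraction = 731/1440 ≈ 0.5076
As a percentage: 731/1440 × 100 ≈ 50.76%

0.5076 (50.76%)


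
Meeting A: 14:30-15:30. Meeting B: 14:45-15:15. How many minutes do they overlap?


30 minutes

Meeting A: 870-930 (in minutes from midnight)
Meeting B: 885-915
Overlap start = max(870, 885) = 885
Overlap end = min(930, 915) = 915
Overlap = max(0, 915 - 885) = 30 min


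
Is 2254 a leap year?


No

Rules: divisible by 4 AND (not by 100 OR by 400)
2254 ÷ 4 = 563 remainder 2 → not divisible by 4
Not divisible by 4 → not a leap year


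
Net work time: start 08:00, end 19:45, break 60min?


10h 45m (645 minutes)

Total time = (19×60+45) - (8×60+0)
= 1185 - 480 = 705 min
Minus break: 705 - 60 = 645 min
= 10h 45m


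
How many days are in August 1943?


31 days

Month: August (month 8)
August has 31 days


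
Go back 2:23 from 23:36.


Start: 1416 minutes from midnight
Subtract: 143 minutes
Remaining: 1416 - 143 = 1273
Hours: 21, Minutes: 13

21:13


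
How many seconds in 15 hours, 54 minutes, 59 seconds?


Hours: 15 × 3600 = 54000
Minutes: 54 × 60 = 3240
Seconds: 59
Total = 54000 + 3240 + 59 = 57299

57299 seconds


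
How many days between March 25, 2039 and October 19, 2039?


From March 25, 2039 to October 19, 2039
Rest of March 2039: 31 - 25 = 6
Full months: April 30, May 31, June 30, July 31, August 31, September 30
Days into October 2039: 19
Total = 6 + 30 + 31 + 30 + 31 + 31 + 30 + 19 = 208 days

208 days


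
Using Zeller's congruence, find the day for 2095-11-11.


Friday

Zeller's congruence:
q=11, m=11, k=95, j=20
h = (11 + ⌊13×12/5⌋ + 95 + ⌊95/4⌋ + ⌊20/4⌋ - 2×20) mod 7
= (11 + 31 + 95 + 23 + 5 - 40) mod 7
= 125 mod 7 = 6
h=6 → Friday


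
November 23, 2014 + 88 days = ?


February 19, 2015

Start: November 23, 2014
Add 88 days
November 23 → December 1: 30 - 23 + 1 = 8 days (88 - 8 = 80 left)
December 1 → January 1: 31 - 1 + 1 = 31 days (80 - 31 = 49 left)
January 1 → February 1: 31 - 1 + 1 = 31 days (49 - 31 = 18 left)
February 1 + 18 = February 19, 2015


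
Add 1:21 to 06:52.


08:13

Start: 412 minutes from midnight
Add: 81 minutes
Total: 493 minutes
Hours: 493 ÷ 60 = 8 remainder 13


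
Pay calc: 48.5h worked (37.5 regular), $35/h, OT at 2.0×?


$2082.50

Regular: 37.5h × $35 = $1312.50
Overtime: 48.5 - 37.5 = 11.0h
OT pay: 11.0h × $35 × 2.0 = $770.00
Total = $1312.50 + $770.00 = $2082.50


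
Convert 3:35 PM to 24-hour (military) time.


Input: 3:35 PM
PM: 3 + 12 = 15

15:35


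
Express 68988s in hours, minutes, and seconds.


19h 9m 48s

Hours: 68988 ÷ 3600 = 19 remainder 588
Minutes: 588 ÷ 60 = 9 remainder 48
Seconds: 48


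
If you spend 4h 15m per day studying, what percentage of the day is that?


Time: 255 minutes
Day: 1440 minutes
Percentage = (255/1440) × 100 ≈ 17.7%

17.7%


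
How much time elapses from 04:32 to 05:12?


End time in minutes: 5×60 + 12 = 312
Start time in minutes: 4×60 + 32 = 272
Difference = 312 - 272 = 40 minutes
= 0 hours 40 minutes

0h 40m


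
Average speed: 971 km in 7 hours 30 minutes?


129.5 km/h

Distance: 971 km
Time: 7h 30m = 450 min = 450/60 = 15/2 hours
Speed = 971 ÷ (15/2) = 971 × 2 / 15 = 1942/15 ≈ 129.5 km/h


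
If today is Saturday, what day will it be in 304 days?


Tuesday

Start: Saturday (index 5)
(5 + 304) mod 7
= 309 mod 7
= 1
Index 1 → Tuesday


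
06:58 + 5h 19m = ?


Start: 418 minutes from midnight
Add: 319 minutes
Total: 737 minutes
Hours: 737 ÷ 60 = 12 remainder 17

12:17


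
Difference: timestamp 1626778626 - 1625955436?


823190 seconds (228.7 hours / 9.53 days)

Difference = 1626778626 - 1625955436 = 823190 seconds
In hours: 823190 / 3600 ≈ 228.7
In days: 823190 / 86400 ≈ 9.53


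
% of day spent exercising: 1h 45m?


Time: 105 minutes
Day: 1440 minutes
Percentage = (105/1440) × 100 ≈ 7.3%

7.3%


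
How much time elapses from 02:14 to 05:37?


3h 23m

End time in minutes: 5×60 + 37 = 337
Start time in minutes: 2×60 + 14 = 134
Difference = 337 - 134 = 203 minutes
= 3 hours 23 minutes


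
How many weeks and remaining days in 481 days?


68 weeks 5 days

Weeks: 481 ÷ 7 = 68 remainder 5


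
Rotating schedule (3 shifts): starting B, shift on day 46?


Shift B

Shifts: A, B, C
Start: B (index 1)
Day 46: (1 + 46 - 1) mod 3
= 46 mod 3
= 1
Index 1 → shift B


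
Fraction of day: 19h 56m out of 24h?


Total minutes: 19×60 + 56 = 1196
Day = 24×60 = 1440 minutes
Fraction = 1196/1440 ≈ 0.8306
As a percentage: 1196/1440 × 100 ≈ 83.06%

0.8306 (83.06%)


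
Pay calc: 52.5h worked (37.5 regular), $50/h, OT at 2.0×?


$3375.00

Regular: 37.5h × $50 = $1875.00
Overtime: 52.5 - 37.5 = 15.0h
OT pay: 15.0h × $50 × 2.0 = $1500.00
Total = $1875.00 + $1500.00 = $3375.00


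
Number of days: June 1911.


Month: June (month 6)
June has 30 days

30 days


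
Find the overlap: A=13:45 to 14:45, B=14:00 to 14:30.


Meeting A: 825-885 (in minutes from midnight)
Meeting B: 840-870
Overlap start = max(825, 840) = 840
Overlap end = min(885, 870) = 870
Overlap = max(0, 870 - 840) = 30 min

30 minutes


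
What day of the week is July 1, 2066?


Thursday

Zeller's congruence:
q=1, m=7, k=66, j=20
h = (1 + ⌊13×8/5⌋ + 66 + ⌊66/4⌋ + ⌊20/4⌋ - 2×20) mod 7
= (1 + 20 + 66 + 16 + 5 - 40) mod 7
= 68 mod 7 = 5
h=5 → Thursday


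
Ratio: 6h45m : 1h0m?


Duration 1: 405 minutes
Duration 2: 60 minutes
Ratio = 405:60
GCD = 15
Simplified = 27:4
As a decimal: 27/4 = 6.75

27:4 (6.75)


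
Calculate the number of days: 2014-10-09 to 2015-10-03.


359 days

From October 9, 2014 to October 3, 2015
Rest of October 2014: 31 - 9 = 22
Full months: November 30, December 31, January 31, February 2015 28, March 31, April 30, May 31, June 30, July 31, August 31, September 30
Days into October 2015: 3
Total = 22 + 30 + 31 + 31 + 28 + 31 + 30 + 31 + 30 + 31 + 31 + 30 + 3 = 359 days


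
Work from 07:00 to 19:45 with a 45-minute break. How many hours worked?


Total time = (19×60+45) - (7×60+0)
= 1185 - 420 = 765 min
Minus break: 765 - 45 = 720 min
= 12h 0m

12h 0m (720 minutes)


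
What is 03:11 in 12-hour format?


3:11 AM

Hour: 3
3 < 12 → AM


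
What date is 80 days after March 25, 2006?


Start: March 25, 2006
Add 80 days
March 25 → April 1: 31 - 25 + 1 = 7 days (80 - 7 = 73 left)
April 1 → May 1: 30 - 1 + 1 = 30 days (73 - 30 = 43 left)
May 1 → June 1: 31 - 1 + 1 = 31 days (43 - 31 = 12 left)
June 1 + 12 = June 13, 2006

June 13, 2006


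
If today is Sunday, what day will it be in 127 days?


Monday

Start: Sunday (index 6)
(6 + 127) mod 7
= 133 mod 7
= 0
Index 0 → Monday


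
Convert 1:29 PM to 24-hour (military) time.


Input: 1:29 PM
PM: 1 + 12 = 13

13:29


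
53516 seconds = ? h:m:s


14h 51m 56s

Hours: 53516 ÷ 3600 = 14 remainder 3116
Minutes: 3116 ÷ 60 = 51 remainder 56
Seconds: 56


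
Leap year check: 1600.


Rules: divisible by 4 AND (not by 100 OR by 400)
1600 ÷ 4 = 400 exactly → divisible by 4
1600 ÷ 100 = 16 exactly → divisible by 100
1600 ÷ 400 = 4 exactly → divisible by 400
Divisible by 400 → leap year

Yes


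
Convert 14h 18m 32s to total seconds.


Hours: 14 × 3600 = 50400
Minutes: 18 × 60 = 1080
Seconds: 32
Total = 50400 + 1080 + 32 = 51512

51512 seconds


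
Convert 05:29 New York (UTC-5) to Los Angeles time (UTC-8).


Time difference = UTC-8 - UTC-5 = -3 hours
New hour = (5 -3) mod 24
= 2 mod 24 = 2
Minutes unchanged → 02:29

02:29


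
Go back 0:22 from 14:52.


14:30

Start: 892 minutes from midnight
Subtract: 22 minutes
Remaining: 892 - 22 = 870
Hours: 14, Minutes: 30


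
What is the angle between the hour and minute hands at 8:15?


Hour hand = 8×30 + 15×0.5 = 247.5°
Minute hand = 15×6 = 90°
Difference = |247.5 - 90| = 157.5°

157.5°


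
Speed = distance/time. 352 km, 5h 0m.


70.4 km/h

Distance: 352 km
Time: 5 hours
Speed = 352 / 5 = 70.4 km/h


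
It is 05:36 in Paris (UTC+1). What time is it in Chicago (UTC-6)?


Time difference = UTC-6 - UTC+1 = -7 hours
New hour = (5 -7) mod 24
= -2 mod 24 = 22
Minutes unchanged → 22:36; -2 < 0 → previous day

22:36 (previous day)


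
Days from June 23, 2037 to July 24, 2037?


From June 23, 2037 to July 24, 2037
Rest of June 2037: 30 - 23 = 7
Days into July 2037: 24
Total = 7 + 24 = 31 days

31 days


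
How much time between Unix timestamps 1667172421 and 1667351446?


179025 seconds (49.7 hours / 2.07 days)

Difference = 1667351446 - 1667172421 = 179025 seconds
In hours: 179025 / 3600 ≈ 49.7
In days: 179025 / 86400 ≈ 2.07


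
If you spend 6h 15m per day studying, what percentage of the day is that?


Time: 375 minutes
Day: 1440 minutes
Percentage = (375/1440) × 100 ≈ 26.0%

26.0%


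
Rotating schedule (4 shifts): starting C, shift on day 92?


Shift B

Shifts: A, B, C, D
Start: C (index 2)
Day 92: (2 + 92 - 1) mod 4
= 93 mod 4
= 1
Index 1 → shift B


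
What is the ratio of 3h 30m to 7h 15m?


14:29 (0.48)

Duration 1: 210 minutes
Duration 2: 435 minutes
Ratio = 210:435
GCD = 15
Simplified = 14:29
As a decimal: 14/29 ≈ 0.48


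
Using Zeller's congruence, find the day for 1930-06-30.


Monday

Zeller's congruence:
q=30, m=6, k=30, j=19
h = (30 + ⌊13×7/5⌋ + 30 + ⌊30/4⌋ + ⌊19/4⌋ - 2×19) mod 7
= (30 + 18 + 30 + 7 + 4 - 38) mod 7
= 51 mod 7 = 2
h=2 → Monday


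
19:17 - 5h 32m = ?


13:45

Start: 1157 minutes from midnight
Subtract: 332 minutes
Remaining: 1157 - 332 = 825
Hours: 13, Minutes: 45


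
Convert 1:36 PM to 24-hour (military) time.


13:36

Input: 1:36 PM
PM: 1 + 12 = 13


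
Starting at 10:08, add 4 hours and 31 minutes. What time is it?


Start: 608 minutes from midnight
Add: 271 minutes
Total: 879 minutes
Hours: 879 ÷ 60 = 14 remainder 39

14:39


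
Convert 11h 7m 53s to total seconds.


40073 seconds

Hours: 11 × 3600 = 39600
Minutes: 7 × 60 = 420
Seconds: 53
Total = 39600 + 420 + 53 = 40073


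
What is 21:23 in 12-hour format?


Hour: 21
21 - 12 = 9 → PM

9:23 PM


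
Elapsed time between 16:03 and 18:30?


2h 27m

End time in minutes: 18×60 + 30 = 1110
Start time in minutes: 16×60 + 3 = 963
Difference = 1110 - 963 = 147 minutes
= 2 hours 27 minutes


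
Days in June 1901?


30 days

Month: June (month 6)
June has 30 days


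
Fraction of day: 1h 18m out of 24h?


0.0542 (5.42%)

Total minutes: 1×60 + 18 = 78
Day = 24×60 = 1440 minutes
Fraction = 78/1440 ≈ 0.0542
As a percentage: 78/1440 × 100 ≈ 5.42%


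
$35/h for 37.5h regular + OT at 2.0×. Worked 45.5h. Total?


Regular: 37.5h × $35 = $1312.50
Overtime: 45.5 - 37.5 = 8.0h
OT pay: 8.0h × $35 × 2.0 = $560.00
Total = $1312.50 + $560.00 = $1872.50

$1872.50


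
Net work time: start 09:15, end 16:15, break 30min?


Total time = (16×60+15) - (9×60+15)
= 975 - 555 = 420 min
Minus break: 420 - 30 = 390 min
= 6h 30m

6h 30m (390 minutes)


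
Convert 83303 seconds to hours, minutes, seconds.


23h 8m 23s

Hours: 83303 ÷ 3600 = 23 remainder 503
Minutes: 503 ÷ 60 = 8 remainder 23
Seconds: 23


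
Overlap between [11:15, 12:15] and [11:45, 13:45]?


Meeting A: 675-735 (in minutes from midnight)
Meeting B: 705-825
Overlap start = max(675, 705) = 705
Overlap end = min(735, 825) = 735
Overlap = max(0, 735 - 705) = 30 min

30 minutes


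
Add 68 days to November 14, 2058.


Start: November 14, 2058
Add 68 days
November 14 → December 1: 30 - 14 + 1 = 17 days (68 - 17 = 51 left)
December 1 → January 1: 31 - 1 + 1 = 31 days (51 - 31 = 20 left)
January 1 + 20 = January 21, 2059

January 21, 2059


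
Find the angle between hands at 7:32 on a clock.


34.0°

Hour hand = 7×30 + 32×0.5 = 226.0°
Minute hand = 32×6 = 192°
Difference = |226.0 - 192| = 34.0°


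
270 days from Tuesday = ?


Start: Tuesday (index 1)
(1 + 270) mod 7
= 271 mod 7
= 5
Index 5 → Saturday

Saturday


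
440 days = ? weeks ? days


Weeks: 440 ÷ 7 = 62 remainder 6

62 weeks 6 days


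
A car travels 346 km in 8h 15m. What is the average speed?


Distance: 346 km
Time: 8h 15m = 495 min = 495/60 = 33/4 hours
Speed = 346 ÷ (33/4) = 346 × 4 / 33 = 1384/33 ≈ 41.9 km/h

41.9 km/h


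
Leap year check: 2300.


Rules: divisible by 4 AND (not by 100 OR by 400)
2300 ÷ 4 = 575 exactly → divisible by 4
2300 ÷ 100 = 23 exactly → divisible by 100
2300 ÷ 400 = 5 remainder 300 → not divisible by 400
Divisible by 100 but not by 400 → not a leap year

No


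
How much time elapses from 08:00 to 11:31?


3h 31m

End time in minutes: 11×60 + 31 = 691
Start time in minutes: 8×60 + 0 = 480
Difference = 691 - 480 = 211 minutes
= 3 hours 31 minutes


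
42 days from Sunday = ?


Sunday

Start: Sunday (index 6)
(6 + 42) mod 7
= 48 mod 7
= 6
Index 6 → Sunday


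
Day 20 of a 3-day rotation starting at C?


Shift A

Shifts: A, B, C
Start: C (index 2)
Day 20: (2 + 20 - 1) mod 3
= 21 mod 3
= 0
Index 0 → shift A


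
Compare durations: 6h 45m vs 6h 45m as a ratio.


Duration 1: 405 minutes
Duration 2: 405 minutes
Ratio = 405:405
GCD = 405
Simplified = 1:1
As a decimal: 1/1 = 1.00

1:1 (1.00)


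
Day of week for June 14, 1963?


Friday

Zeller's congruence:
q=14, m=6, k=63, j=19
h = (14 + ⌊13×7/5⌋ + 63 + ⌊63/4⌋ + ⌊19/4⌋ - 2×19) mod 7
= (14 + 18 + 63 + 15 + 4 - 38) mod 7
= 76 mod 7 = 6
h=6 → Friday


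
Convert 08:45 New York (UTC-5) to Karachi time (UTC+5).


18:45

Time difference = UTC+5 - UTC-5 = +10 hours
New hour = (8 + 10) mod 24
= 18 mod 24 = 18
Minutes unchanged → 18:45


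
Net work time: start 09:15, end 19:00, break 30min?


9h 15m (555 minutes)

Total time = (19×60+0) - (9×60+15)
= 1140 - 555 = 585 min
Minus break: 585 - 30 = 555 min
= 9h 15m


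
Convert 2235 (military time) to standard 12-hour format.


Hour: 22
22 - 12 = 10 → PM

10:35 PM


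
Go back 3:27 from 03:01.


Start: 181 minutes from midnight
Subtract: 207 minutes
Remaining: 181 - 207 = -26
Negative → add 24×60 = 1414
Hours: 23, Minutes: 34

23:34


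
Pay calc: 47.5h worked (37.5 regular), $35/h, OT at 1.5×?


Regular: 37.5h × $35 = $1312.50
Overtime: 47.5 - 37.5 = 10.0h
OT pay: 10.0h × $35 × 1.5 = $525.00
Total = $1312.50 + $525.00 = $1837.50

$1837.50


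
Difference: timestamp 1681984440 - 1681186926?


797514 seconds (221.5 hours / 9.23 days)

Difference = 1681984440 - 1681186926 = 797514 seconds
In hours: 797514 / 3600 ≈ 221.5
In days: 797514 / 86400 ≈ 9.23


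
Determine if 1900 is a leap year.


No

Rules: divisible by 4 AND (not by 100 OR by 400)
1900 ÷ 4 = 475 exactly → divisible by 4
1900 ÷ 100 = 19 exactly → divisible by 100
1900 ÷ 400 = 4 remainder 300 → not divisible by 400
Divisible by 100 but not by 400 → not a leap year


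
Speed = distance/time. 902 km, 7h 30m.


Distance: 902 km
Time: 7h 30m = 450 min = 450/60 = 15/2 hours
Speed = 902 ÷ (15/2) = 902 × 2 / 15 = 1804/15 ≈ 120.3 km/h

120.3 km/h


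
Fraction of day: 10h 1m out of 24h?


0.4174 (41.74%)

Total minutes: 10×60 + 1 = 601
Day = 24×60 = 1440 minutes
Fraction = 601/1440 ≈ 0.4174
As a percentage: 601/1440 × 100 ≈ 41.74%


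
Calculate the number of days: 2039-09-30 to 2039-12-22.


83 days

From September 30, 2039 to December 22, 2039
Rest of September 2039: 30 - 30 = 0
Full months: October 31, November 30
Days into December 2039: 22
Total = 0 + 31 + 30 + 22 = 83 days


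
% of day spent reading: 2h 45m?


11.5%

Time: 165 minutes
Day: 1440 minutes
Percentage = (165/1440) × 100 ≈ 11.5%


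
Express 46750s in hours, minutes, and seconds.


Hours: 46750 ÷ 3600 = 12 remainder 3550
Minutes: 3550 ÷ 60 = 59 remainder 10
Seconds: 10

12h 59m 10s


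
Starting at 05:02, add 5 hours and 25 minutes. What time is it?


Start: 302 minutes from midnight
Add: 325 minutes
Total: 627 minutes
Hours: 627 ÷ 60 = 10 remainder 27

10:27


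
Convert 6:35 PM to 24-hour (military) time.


Input: 6:35 PM
PM: 6 + 12 = 18

18:35


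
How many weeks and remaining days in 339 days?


48 weeks 3 days

Weeks: 339 ÷ 7 = 48 remainder 3


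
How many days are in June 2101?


30 days

Month: June (month 6)
June has 30 days


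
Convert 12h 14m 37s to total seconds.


Hours: 12 × 3600 = 43200
Minutes: 14 × 60 = 840
Seconds: 37
Total = 43200 + 840 + 37 = 44077

44077 seconds


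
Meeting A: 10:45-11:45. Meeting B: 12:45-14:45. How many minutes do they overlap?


Meeting A: 645-705 (in minutes from midnight)
Meeting B: 765-885
Overlap start = max(645, 765) = 765
Overlap end = min(705, 885) = 705
Overlap = max(0, 705 - 765) = 0 min

0 minutes


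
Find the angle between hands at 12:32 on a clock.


176.0°

Hour hand (12 ≡ 0 on the dial): 0×30 + 32×0.5 = 16.0°
Minute hand = 32×6 = 192°
Difference = |16.0 - 192| = 176.0°


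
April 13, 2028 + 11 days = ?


April 24, 2028

Start: April 13, 2028
Add 11 days
April 13 + 11 = April 24, 2028


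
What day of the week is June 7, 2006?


Zeller's congruence:
q=7, m=6, k=6, j=20
h = (7 + ⌊13×7/5⌋ + 6 + ⌊6/4⌋ + ⌊20/4⌋ - 2×20) mod 7
= (7 + 18 + 6 + 1 + 5 - 40) mod 7
= -3 mod 7 = 4
h=4 → Wednesday

Wednesday


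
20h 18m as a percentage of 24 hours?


Total minutes: 20×60 + 18 = 1218
Day = 24×60 = 1440 minutes
Fraction = 1218/1440 ≈ 0.8458
As a percentage: 1218/1440 × 100 ≈ 84.58%

0.8458 (84.58%)


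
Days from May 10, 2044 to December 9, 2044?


From May 10, 2044 to December 9, 2044
Rest of May 2044: 31 - 10 = 21
Full months: June 30, July 31, August 31, September 30, October 31, November 30
Days into December 2044: 9
Total = 21 + 30 + 31 + 31 + 30 + 31 + 30 + 9 = 213 days

213 days


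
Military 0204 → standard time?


Hour: 2
2 < 12 → AM

2:04 AM


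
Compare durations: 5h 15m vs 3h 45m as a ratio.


7:5 (1.40)

Duration 1: 315 minutes
Duration 2: 225 minutes
Ratio = 315:225
GCD = 45
Simplified = 7:5
As a decimal: 7/5 = 1.40


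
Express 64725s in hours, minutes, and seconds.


17h 58m 45s

Hours: 64725 ÷ 3600 = 17 remainder 3525
Minutes: 3525 ÷ 60 = 58 remainder 45
Seconds: 45


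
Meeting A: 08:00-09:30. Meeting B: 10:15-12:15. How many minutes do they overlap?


Meeting A: 480-570 (in minutes from midnight)
Meeting B: 615-735
Overlap start = max(480, 615) = 615
Overlap end = min(570, 735) = 570
Overlap = max(0, 570 - 615) = 0 min

0 minutes


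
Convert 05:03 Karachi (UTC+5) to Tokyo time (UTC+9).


Time difference = UTC+9 - UTC+5 = +4 hours
New hour = (5 + 4) mod 24
= 9 mod 24 = 9
Minutes unchanged → 09:03

09:03


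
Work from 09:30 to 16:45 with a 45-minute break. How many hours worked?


Total time = (16×60+45) - (9×60+30)
= 1005 - 570 = 435 min
Minus break: 435 - 45 = 390 min
= 6h 30m

6h 30m (390 minutes)


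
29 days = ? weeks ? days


4 weeks 1 days

Weeks: 29 ÷ 7 = 4 remainder 1


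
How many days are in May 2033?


Month: May (month 5)
May has 31 days

31 days


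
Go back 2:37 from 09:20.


06:43

Start: 560 minutes from midnight
Subtract: 157 minutes
Remaining: 560 - 157 = 403
Hours: 6, Minutes: 43


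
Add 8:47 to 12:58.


Start: 778 minutes from midnight
Add: 527 minutes
Total: 1305 minutes
Hours: 1305 ÷ 60 = 21 remainder 45

21:45


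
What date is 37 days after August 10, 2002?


Start: August 10, 2002
Add 37 days
August 10 → September 1: 31 - 10 + 1 = 22 days (37 - 22 = 15 left)
September 1 + 15 = September 16, 2002

September 16, 2002


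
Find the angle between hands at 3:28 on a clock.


64.0°

Hour hand = 3×30 + 28×0.5 = 104.0°
Minute hand = 28×6 = 168°
Difference = |104.0 - 168| = 64.0°


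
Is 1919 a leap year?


No

Rules: divisible by 4 AND (not by 100 OR by 400)
1919 ÷ 4 = 479 remainder 3 → not divisible by 4
Not divisible by 4 → not a leap year


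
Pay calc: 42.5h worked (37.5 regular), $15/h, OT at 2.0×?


Regular: 37.5h × $15 = $562.50
Overtime: 42.5 - 37.5 = 5.0h
OT pay: 5.0h × $15 × 2.0 = $150.00
Total = $562.50 + $150.00 = $712.50

$712.50


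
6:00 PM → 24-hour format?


Input: 6:00 PM
PM: 6 + 12 = 18

18:00


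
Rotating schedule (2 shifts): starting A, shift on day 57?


Shift A

Shifts: A, B
Start: A (index 0)
Day 57: (0 + 57 - 1) mod 2
= 56 mod 2
= 0
Index 0 → shift A


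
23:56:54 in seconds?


Hours: 23 × 3600 = 82800
Minutes: 56 × 60 = 3360
Seconds: 54
Total = 82800 + 3360 + 54 = 86214

86214 seconds


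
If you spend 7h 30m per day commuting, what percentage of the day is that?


31.3%

Time: 450 minutes
Day: 1440 minutes
Percentage = (450/1440) × 100 ≈ 31.3%


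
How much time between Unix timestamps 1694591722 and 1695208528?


Difference = 1695208528 - 1694591722 = 616806 seconds
In hours: 616806 / 3600 ≈ 171.3
In days: 616806 / 86400 ≈ 7.14

616806 seconds (171.3 hours / 7.14 days)


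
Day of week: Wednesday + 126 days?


Start: Wednesday (index 2)
(2 + 126) mod 7
= 128 mod 7
= 2
Index 2 → Wednesday

Wednesday


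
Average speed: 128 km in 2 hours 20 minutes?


54.9 km/h

Distance: 128 km
Time: 2h 20m = 140 min = 140/60 = 7/3 hours
Speed = 128 ÷ (7/3) = 128 × 3 / 7 = 384/7 ≈ 54.9 km/h


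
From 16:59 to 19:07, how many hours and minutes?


End time in minutes: 19×60 + 7 = 1147
Start time in minutes: 16×60 + 59 = 1019
Difference = 1147 - 1019 = 128 minutes
= 2 hours 8 minutes

2h 8m


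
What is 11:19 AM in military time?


Input: 11:19 AM
AM hour stays: 11

11:19


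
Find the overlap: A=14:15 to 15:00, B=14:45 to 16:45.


15 minutes

Meeting A: 855-900 (in minutes from midnight)
Meeting B: 885-1005
Overlap start = max(855, 885) = 885
Overlap end = min(900, 1005) = 900
Overlap = max(0, 900 - 885) = 15 min


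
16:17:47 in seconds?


58667 seconds

Hours: 16 × 3600 = 57600
Minutes: 17 × 60 = 1020
Seconds: 47
Total = 57600 + 1020 + 47 = 58667


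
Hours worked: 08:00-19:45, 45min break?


Total time = (19×60+45) - (8×60+0)
= 1185 - 480 = 705 min
Minus break: 705 - 45 = 660 min
= 11h 0m

11h 0m (660 minutes)


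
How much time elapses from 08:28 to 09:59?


1h 31m

End time in minutes: 9×60 + 59 = 599
Start time in minutes: 8×60 + 28 = 508
Difference = 599 - 508 = 91 minutes
= 1 hours 31 minutes


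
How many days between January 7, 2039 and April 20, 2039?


From January 7, 2039 to April 20, 2039
Rest of January 2039: 31 - 7 = 24
Full months: February 2039 28, March 31
Days into April 2039: 20
Total = 24 + 28 + 31 + 20 = 103 days

103 days


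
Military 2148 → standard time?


9:48 PM

Hour: 21
21 - 12 = 9 → PM


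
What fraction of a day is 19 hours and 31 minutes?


0.8132 (81.32%)

Total minutes: 19×60 + 31 = 1171
Day = 24×60 = 1440 minutes
Fraction = 1171/1440 ≈ 0.8132
As a percentage: 1171/1440 × 100 ≈ 81.32%


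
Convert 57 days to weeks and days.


8 weeks 1 days

Weeks: 57 ÷ 7 = 8 remainder 1


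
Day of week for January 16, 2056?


Sunday

Zeller's congruence:
q=16, m=13, k=55, j=20
h = (16 + ⌊13×14/5⌋ + 55 + ⌊55/4⌋ + ⌊20/4⌋ - 2×20) mod 7
= (16 + 36 + 55 + 13 + 5 - 40) mod 7
= 85 mod 7 = 1
h=1 → Sunday


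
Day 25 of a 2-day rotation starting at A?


Shifts: A, B
Start: A (index 0)
Day 25: (0 + 25 - 1) mod 2
= 24 mod 2
= 0
Index 0 → shift A

Shift A


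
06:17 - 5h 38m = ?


Start: 377 minutes from midnight
Subtract: 338 minutes
Remaining: 377 - 338 = 39
Hours: 0, Minutes: 39

00:39


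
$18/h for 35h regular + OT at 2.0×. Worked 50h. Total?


$1170.00

Regular: 35h × $18 = $630.00
Overtime: 50 - 35 = 15h
OT pay: 15h × $18 × 2.0 = $540.00
Total = $630.00 + $540.00 = $1170.00


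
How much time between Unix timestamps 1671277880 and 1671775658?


497778 seconds (138.3 hours / 5.76 days)

Difference = 1671775658 - 1671277880 = 497778 seconds
In hours: 497778 / 3600 ≈ 138.3
In days: 497778 / 86400 ≈ 5.76


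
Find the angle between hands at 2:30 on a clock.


105.0°

Hour hand = 2×30 + 30×0.5 = 75.0°
Minute hand = 30×6 = 180°
Difference = |75.0 - 180| = 105.0°


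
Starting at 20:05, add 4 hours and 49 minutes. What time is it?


00:54 (next day)

Start: 1205 minutes from midnight
Add: 289 minutes
Total: 1494 minutes
Hours: 1494 ÷ 60 = 24 remainder 54
24 ≥ 24 → 24 - 24 = 0 (next day)
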